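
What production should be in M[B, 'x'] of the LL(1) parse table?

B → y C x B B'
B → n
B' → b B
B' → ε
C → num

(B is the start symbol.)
To find M[B, 'x'], we find productions for B where 'x' is in the predict set (PREDICT(N → α) = (FIRST(α) \ {ε}) ∪ (FOLLOW(N) if α ⇒* ε)).

B → y C x B B': PREDICT = { 'y' }
B → n: PREDICT = { 'n' }

M[B, 'x'] is empty (no production applies)

Answer: Empty (error entry)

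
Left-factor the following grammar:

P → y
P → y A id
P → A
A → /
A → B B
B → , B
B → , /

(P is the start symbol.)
Left-factoring transforms A → αβ₁ | αβ₂ into A → αA' and A' → β₁ | β₂
(α is the longest common prefix among the alternatives). Repeat until
no nonterminal has two alternatives with a common prefix.

Round 1: P has alternatives sharing prefix 'y'. Introduce P': P → y P'
  Add: P' → ε
  Add: P' → A id

Round 2: B has alternatives sharing prefix ','. Introduce B': B → , B'
  Add: B' → B
  Add: B' → /

No remaining common prefixes — done.

Resulting grammar:
P → y P'
P' → ε
P' → A id
P → A
A → /
A → B B
B → , B'
B' → B
B' → /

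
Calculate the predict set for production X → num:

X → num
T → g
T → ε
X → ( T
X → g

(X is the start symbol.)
{ 'num' }

PREDICT(X → num) = (FIRST(RHS) \ {ε}) ∪ (FOLLOW(X) if ε ∈ FIRST(RHS), i.e. RHS ⇒* ε)
FIRST(num) = { 'num' }
ε ∉ FIRST(num), so FOLLOW(X) is not added.
PREDICT(X → num) = { 'num' }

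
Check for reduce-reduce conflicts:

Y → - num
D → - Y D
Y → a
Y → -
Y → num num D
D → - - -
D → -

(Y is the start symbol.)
Augment with Y' → Y and build the canonical LR(0) collection (I0 = CLOSURE({[Y' → . Y]}), then GOTO on every symbol after a dot until no new states appear). It has 13 states:
  I0: { [Y → . - num], [Y → . -], [Y → . a], [Y → . num num D], [Y' → . Y] }  — shift
  I1: { [Y → - . num], [Y → - .] }  — shift, reduce
  I2: { [Y' → Y .] }  — accept
  I3: { [Y → a .] }  — reduce
  I4: { [Y → num . num D] }  — shift
  I5: { [D → . - - -], [D → . - Y D], [D → . -], [Y → num num . D] }  — shift
  I6: { [D → - . - -], [D → - . Y D], [D → - .], [Y → . - num], [Y → . -], [Y → . a], [Y → . num num D] }  — shift, reduce
  I7: { [Y → num num D .] }  — reduce
  I8: { [D → - - . -], [Y → - . num], [Y → - .] }  — shift, reduce
  I9: { [D → - Y . D], [D → . - - -], [D → . - Y D], [D → . -] }  — shift
  I10: { [D → - Y D .] }  — reduce
  I11: { [D → - - - .] }  — reduce
  I12: { [Y → - num .] }  — reduce

No state contains more than one complete item.

Answer: No reduce-reduce conflicts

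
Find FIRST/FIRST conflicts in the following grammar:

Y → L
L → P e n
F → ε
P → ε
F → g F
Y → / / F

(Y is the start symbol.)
FIRST sets of the non-terminals at (or reachable through a nullable prefix from) the front of some alternative:
  FIRST(L) = { 'e' }

Productions for Y:
  Y → L: FIRST = { 'e' }
  Y → / / F: FIRST = { '/' }
Productions for F:
  F → ε: FIRST = { ε }
  F → g F: FIRST = { 'g' }
L, P have only one production, so no FIRST/FIRST conflict is possible there.

All alternatives of each non-terminal have pairwise disjoint FIRST sets.

Answer: No FIRST/FIRST conflicts.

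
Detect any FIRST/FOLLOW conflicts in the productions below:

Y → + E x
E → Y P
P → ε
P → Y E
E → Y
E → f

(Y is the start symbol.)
No FIRST/FOLLOW conflicts.

Nullable non-terminals: P.
FIRST sets used below: FIRST(Y) = { '+' }

P: nullable alternative(s) P → ε; FOLLOW(P) = { 'x' }
  P → ε: FIRST \ {ε} = { } — this is the only nullable alternative, skip
  P → Y E: FIRST \ {ε} = { '+' } — disjoint from FOLLOW(P)

E, Y have no nullable alternative, so no FIRST/FOLLOW check is needed there.

No FIRST/FOLLOW conflicts found.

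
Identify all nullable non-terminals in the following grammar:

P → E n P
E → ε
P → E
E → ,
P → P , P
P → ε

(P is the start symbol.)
A non-terminal is nullable if it can derive ε (the empty string): either it has an ε-production, or it has a production whose right-hand side consists entirely of nullable non-terminals.

ε-productions: E → ε, P → ε
So E, P are immediately nullable.
Every non-terminal is now nullable.
Nullable = { 'E', 'P' }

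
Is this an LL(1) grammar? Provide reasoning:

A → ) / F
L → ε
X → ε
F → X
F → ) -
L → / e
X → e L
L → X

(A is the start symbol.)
No. Predict set conflict for L: { $ }

Relevant sets:
  FIRST(X) = { 'e', ε }
  FOLLOW(L) = { $ }
  FOLLOW(X) = { $ }
  FOLLOW(F) = { $ }

For L:
  PREDICT(L → ε) = { $ }
  PREDICT(L → '/' e) = { '/' }
  PREDICT(L → X) = { $, 'e' }
For X:
  PREDICT(X → ε) = { $ }
  PREDICT(X → e L) = { 'e' }
For F:
  PREDICT(F → X) = { $, 'e' }
  PREDICT(F → ')' '-') = { ')' }
A has a single production, so nothing to check there.

Conflict found: Predict set conflict for L: { $ }
The grammar is NOT LL(1).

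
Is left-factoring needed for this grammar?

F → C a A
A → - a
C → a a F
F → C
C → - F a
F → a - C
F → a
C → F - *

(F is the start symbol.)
Left-factoring is needed when two productions for the same non-terminal
share a common prefix on the right-hand side.

Productions for F:
  F → C a A
  F → C
  F → a - C
  F → a
Productions for C:
  C → a a F
  C → - F a
  C → F - *

Found common prefix 'C' in productions for F
Found common prefix 'a' in productions for F

Answer: Yes, F has productions with common prefix 'C'; F has productions with common prefix 'a'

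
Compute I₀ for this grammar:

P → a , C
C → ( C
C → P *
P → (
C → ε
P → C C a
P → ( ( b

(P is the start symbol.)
First, augment the grammar with P' → P
I₀ = CLOSURE({ [P' → . P] }):
  [P' → . P] has the dot before P: add [P → . a , C], [P → . (], [P → . C C a], [P → . ( ( b]
  [P → . C C a] has the dot before C: add [C → . ( C], [C → . P *], [C → .]
No further items can be added.

I₀ = { [C → . ( C], [C → . P *], [C → .], [P → . ( ( b], [P → . (], [P → . C C a], [P → . a , C], [P' → . P] }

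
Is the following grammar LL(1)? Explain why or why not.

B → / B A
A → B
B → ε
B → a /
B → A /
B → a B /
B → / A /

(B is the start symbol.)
No. Predict set conflict for B: { '/' }

Relevant sets:
  FIRST(A) = { '/', 'a', ε }
  FOLLOW(B) = { $, '/', 'a' }

For B:
  PREDICT(B → '/' B A) = { '/' }
  PREDICT(B → ε) = { $, '/', 'a' }
  PREDICT(B → a '/') = { 'a' }
  PREDICT(B → A '/') = { '/', 'a' }
  PREDICT(B → a B '/') = { 'a' }
  PREDICT(B → '/' A '/') = { '/' }
A has a single production, so nothing to check there.

Conflict found: Predict set conflict for B: { '/' }
The grammar is NOT LL(1).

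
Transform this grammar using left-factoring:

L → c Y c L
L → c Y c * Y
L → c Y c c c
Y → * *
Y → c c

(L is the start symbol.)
L → c Y c L'
L' → L
L' → * Y
L' → c c
Y → * *
Y → c c

Left-factoring transforms A → αβ₁ | αβ₂ into A → αA' and A' → β₁ | β₂
(α is the longest common prefix among the alternatives). Repeat until
no nonterminal has two alternatives with a common prefix.

Round 1: L has alternatives sharing prefix 'c Y c'. Introduce L': L → c Y c L'
  Add: L' → L
  Add: L' → * Y
  Add: L' → c c

No remaining common prefixes — done.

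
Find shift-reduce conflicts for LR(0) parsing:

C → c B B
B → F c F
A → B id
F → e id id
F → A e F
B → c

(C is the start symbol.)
A shift-reduce conflict occurs when an LR(0) state has both:
  - a complete (reduce) item [A → α .] (dot at the end), and
  - a shift item [B → β . c γ] (dot before a terminal).

Augment with C' → C and build the canonical LR(0) collection (I0 = CLOSURE({[C' → . C]}), then GOTO on every symbol after a dot until no new states appear). It has 17 states:
  I0: { [C → . c B B], [C' → . C] }  — shift
  I1: { [C' → C .] }  — accept
  I2: { [A → . B id], [B → . F c F], [B → . c], [C → c . B B], [F → . A e F], [F → . e id id] }  — shift
  I3: { [F → A . e F] }  — shift
  I4: { [A → . B id], [A → B . id], [B → . F c F], [B → . c], [C → c B . B], [F → . A e F], [F → . e id id] }  — shift
  I5: { [B → F . c F] }  — shift
  I6: { [B → c .] }  — reduce
  I7: { [F → e . id id] }  — shift
  I8: { [F → e id . id] }  — shift
  I9: { [F → e id id .] }  — reduce
  I10: { [A → . B id], [B → . F c F], [B → . c], [B → F c . F], [F → . A e F], [F → . e id id] }  — shift
  I11: { [A → B . id] }  — shift
  I12: { [B → F . c F], [B → F c F .] }  — shift, reduce
  I13: { [A → B id .] }  — reduce
  I14: { [A → B . id], [C → c B B .] }  — shift, reduce
  I15: { [A → . B id], [B → . F c F], [B → . c], [F → . A e F], [F → . e id id], [F → A e . F] }  — shift
  I16: { [B → F . c F], [F → A e F .] }  — shift, reduce

I12 contains reduce item [B → F c F .] and shift item [B → F . c F] — shift-reduce conflict.
I14 contains reduce item [C → c B B .] and shift item [A → B . id] — shift-reduce conflict.
I16 contains reduce item [F → A e F .] and shift item [B → F . c F] — shift-reduce conflict.

Answer: Yes — I12: [B → F c F .] vs [B → F . c F]; I14: [C → c B B .] vs [A → B . id]; I16: [F → A e F .] vs [B → F . c F]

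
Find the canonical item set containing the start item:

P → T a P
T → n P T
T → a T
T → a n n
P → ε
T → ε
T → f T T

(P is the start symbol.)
First, augment the grammar with P' → P
I₀ = CLOSURE({ [P' → . P] }):
  [P' → . P] has the dot before P: add [P → . T a P], [P → .]
  [P → . T a P] has the dot before T: add [T → . n P T], [T → . a T], [T → . a n n], [T → .], [T → . f T T]
No further items can be added.

I₀ = { [P → . T a P], [P → .], [P' → . P], [T → . a T], [T → . a n n], [T → . f T T], [T → . n P T], [T → .] }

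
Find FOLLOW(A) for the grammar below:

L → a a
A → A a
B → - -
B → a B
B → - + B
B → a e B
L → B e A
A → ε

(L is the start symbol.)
To compute FOLLOW(A), find every occurrence of A on a right-hand side N → α A β: add FIRST(β) \ {ε}, and if β is empty or nullable also add FOLLOW(N). Iterate to a fixed point.

In A → A a: A is followed by a, add FIRST(a) \ {ε} = { 'a' }
In L → B e A: A is at the end, add FOLLOW(L)

The FOLLOW sets referred to above (computed the same way, to a fixed point):
  FOLLOW(L) = { $ }

Taking the union: FOLLOW(A) = { $, 'a' }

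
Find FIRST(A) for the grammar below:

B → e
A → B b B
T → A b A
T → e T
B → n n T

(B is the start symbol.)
To compute FIRST(A), examine every production with A on the left-hand side, reading each right-hand side left to right until a non-nullable symbol is reached.

FIRST sets of the other non-terminals involved (by the same procedure, iterated to a fixed point):
  FIRST(B) = { 'e', 'n' }

From A → B b B:
  - B is a non-terminal: add FIRST(B) \ {ε} = { 'e', 'n' }
    B is not nullable, so stop

Collecting: FIRST(A) = { 'e', 'n' }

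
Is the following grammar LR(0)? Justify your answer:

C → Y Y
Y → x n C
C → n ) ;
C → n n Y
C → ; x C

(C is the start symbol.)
A grammar is LR(0) if no state in the canonical LR(0) collection has:
  - both a shift item (dot before a terminal) and a complete item (shift-reduce conflict), or
  - two or more complete items (reduce-reduce conflict; the accept item [C' → C .] counts as a complete item here).

Augment with C' → C and build the canonical LR(0) collection (I0 = CLOSURE({[C' → . C]}), then GOTO on every symbol after a dot until no new states appear). It has 15 states:
  I0: { [C → . ; x C], [C → . Y Y], [C → . n ) ;], [C → . n n Y], [C' → . C], [Y → . x n C] }  — shift
  I1: { [C → ; . x C] }  — shift
  I2: { [C' → C .] }  — accept
  I3: { [C → Y . Y], [Y → . x n C] }  — shift
  I4: { [C → n . ) ;], [C → n . n Y] }  — shift
  I5: { [Y → x . n C] }  — shift
  I6: { [C → . ; x C], [C → . Y Y], [C → . n ) ;], [C → . n n Y], [Y → . x n C], [Y → x n . C] }  — shift
  I7: { [Y → x n C .] }  — reduce
  I8: { [C → n ) . ;] }  — shift
  I9: { [C → n n . Y], [Y → . x n C] }  — shift
  I10: { [C → n n Y .] }  — reduce
  I11: { [C → n ) ; .] }  — reduce
  I12: { [C → Y Y .] }  — reduce
  I13: { [C → . ; x C], [C → . Y Y], [C → . n ) ;], [C → . n n Y], [C → ; x . C], [Y → . x n C] }  — shift
  I14: { [C → ; x C .] }  — reduce

Every state is either a pure shift/goto state or contains exactly one complete item and nothing to shift — no conflicts. The grammar is LR(0).

Answer: Yes, the grammar is LR(0)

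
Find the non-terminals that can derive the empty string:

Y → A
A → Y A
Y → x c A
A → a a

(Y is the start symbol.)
None

There are no ε-productions, so no non-terminal can derive ε.
No non-terminals are nullable.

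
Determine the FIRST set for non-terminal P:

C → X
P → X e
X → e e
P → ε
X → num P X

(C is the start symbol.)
FIRST sets of the other non-terminals involved (by the same procedure, iterated to a fixed point):
  FIRST(X) = { 'e', 'num' }

From P → X e:
  - X is a non-terminal: add FIRST(X) \ {ε} = { 'e', 'num' }
    X is not nullable, so stop
From P → ε:
  - ε-production, so ε ∈ FIRST(P)

Collecting: FIRST(P) = { 'e', 'num', ε }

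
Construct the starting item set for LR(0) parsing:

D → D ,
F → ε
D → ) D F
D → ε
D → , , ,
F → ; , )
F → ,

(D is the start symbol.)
{ [D → . ) D F], [D → . , , ,], [D → . D ,], [D → .], [D' → . D] }

First, augment the grammar with D' → D
I₀ = CLOSURE({ [D' → . D] }):
  [D' → . D] has the dot before D: add [D → . D ,], [D → . ) D F], [D → .], [D → . , , ,]
No further items can be added.

I₀ = { [D → . ) D F], [D → . , , ,], [D → . D ,], [D → .], [D' → . D] }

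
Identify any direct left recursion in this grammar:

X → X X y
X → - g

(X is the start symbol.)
Direct left recursion occurs when N → N α for some non-terminal N (the right-hand side begins with the left-hand side itself).

X → X X y: LEFT RECURSIVE (starts with X)
X → - g: starts with '-'

The grammar has direct left recursion on: X.

Answer: Yes, X is left-recursive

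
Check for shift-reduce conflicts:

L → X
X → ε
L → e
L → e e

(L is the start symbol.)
Augment with L' → L and build the canonical LR(0) collection (I0 = CLOSURE({[L' → . L]}), then GOTO on every symbol after a dot until no new states appear). It has 5 states:
  I0: { [L → . X], [L → . e e], [L → . e], [L' → . L], [X → .] }  — shift, reduce
  I1: { [L' → L .] }  — accept
  I2: { [L → X .] }  — reduce
  I3: { [L → e . e], [L → e .] }  — shift, reduce
  I4: { [L → e e .] }  — reduce

I0 contains reduce item [X → .] and shift items [L → . e], [L → . e e] — shift-reduce conflict.
I3 contains reduce item [L → e .] and shift item [L → e . e] — shift-reduce conflict.

Answer: Yes — I0: [X → .] vs [L → . e]; I3: [L → e .] vs [L → e . e]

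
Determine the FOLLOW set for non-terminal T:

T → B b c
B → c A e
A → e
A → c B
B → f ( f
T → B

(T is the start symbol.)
{ $ }

To compute FOLLOW(T), find every occurrence of T on a right-hand side N → α T β: add FIRST(β) \ {ε}, and if β is empty or nullable also add FOLLOW(N). Iterate to a fixed point.

T is the start symbol, so $ ∈ FOLLOW(T).
T does not occur on any right-hand side.

Taking the union: FOLLOW(T) = { $ }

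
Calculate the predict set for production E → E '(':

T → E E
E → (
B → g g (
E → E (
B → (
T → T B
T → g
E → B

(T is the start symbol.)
{ '(', 'g' }

PREDICT(E → E '(') = (FIRST(RHS) \ {ε}) ∪ (FOLLOW(E) if ε ∈ FIRST(RHS), i.e. RHS ⇒* ε)
FIRST(E) = { '(', 'g' }
FIRST(E '(') = { '(', 'g' }
ε ∉ FIRST(E '('), so FOLLOW(E) is not added.
PREDICT(E → E '(') = { '(', 'g' }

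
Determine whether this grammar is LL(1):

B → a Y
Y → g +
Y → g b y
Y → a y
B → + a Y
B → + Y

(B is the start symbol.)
For B:
  PREDICT(B → a Y) = { 'a' }
  PREDICT(B → '+' a Y) = { '+' }
  PREDICT(B → '+' Y) = { '+' }
For Y:
  PREDICT(Y → g '+') = { 'g' }
  PREDICT(Y → g b y) = { 'g' }
  PREDICT(Y → a y) = { 'a' }

Conflict found: Predict set conflict for B: { '+' }
The grammar is NOT LL(1).

Answer: No. Predict set conflict for B: { '+' }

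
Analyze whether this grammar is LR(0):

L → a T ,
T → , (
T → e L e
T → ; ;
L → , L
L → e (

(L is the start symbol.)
Yes, the grammar is LR(0)

A grammar is LR(0) if no state in the canonical LR(0) collection has:
  - both a shift item (dot before a terminal) and a complete item (shift-reduce conflict), or
  - two or more complete items (reduce-reduce conflict; the accept item [L' → L .] counts as a complete item here).

Augment with L' → L and build the canonical LR(0) collection (I0 = CLOSURE({[L' → . L]}), then GOTO on every symbol after a dot until no new states appear). It has 16 states:
  I0: { [L → . , L], [L → . a T ,], [L → . e (], [L' → . L] }  — shift
  I1: { [L → , . L], [L → . , L], [L → . a T ,], [L → . e (] }  — shift
  I2: { [L' → L .] }  — accept
  I3: { [L → a . T ,], [T → . , (], [T → . ; ;], [T → . e L e] }  — shift
  I4: { [L → e . (] }  — shift
  I5: { [L → e ( .] }  — reduce
  I6: { [T → , . (] }  — shift
  I7: { [T → ; . ;] }  — shift
  I8: { [L → a T . ,] }  — shift
  I9: { [L → . , L], [L → . a T ,], [L → . e (], [T → e . L e] }  — shift
  I10: { [T → e L . e] }  — shift
  I11: { [T → e L e .] }  — reduce
  I12: { [L → a T , .] }  — reduce
  I13: { [T → ; ; .] }  — reduce
  I14: { [T → , ( .] }  — reduce
  I15: { [L → , L .] }  — reduce

Every state is either a pure shift/goto state or contains exactly one complete item and nothing to shift — no conflicts. The grammar is LR(0).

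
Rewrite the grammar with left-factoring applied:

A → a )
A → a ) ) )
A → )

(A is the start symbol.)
Left-factoring transforms A → αβ₁ | αβ₂ into A → αA' and A' → β₁ | β₂
(α is the longest common prefix among the alternatives). Repeat until
no nonterminal has two alternatives with a common prefix.

Round 1: A has alternatives sharing prefix 'a )'. Introduce A': A → a ) A'
  Add: A' → ε
  Add: A' → ) )

No remaining common prefixes — done.

Resulting grammar:
A → a ) A'
A' → ε
A' → ) )
A → )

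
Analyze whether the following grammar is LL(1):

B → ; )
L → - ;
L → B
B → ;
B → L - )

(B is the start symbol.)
A grammar is LL(1) if for each non-terminal N with multiple productions, the predict sets of those productions are pairwise disjoint, where PREDICT(N → α) = (FIRST(α) \ {ε}) ∪ (FOLLOW(N) if α ⇒* ε).

Relevant sets:
  FIRST(L) = { '-', ';' }
  FIRST(B) = { '-', ';' }

For B:
  PREDICT(B → ';' ')') = { ';' }
  PREDICT(B → ';') = { ';' }
  PREDICT(B → L '-' ')') = { '-', ';' }
For L:
  PREDICT(L → '-' ';') = { '-' }
  PREDICT(L → B) = { '-', ';' }

Conflict found: Predict set conflict for B: { ';' }
The grammar is NOT LL(1).

Answer: No. Predict set conflict for B: { ';' }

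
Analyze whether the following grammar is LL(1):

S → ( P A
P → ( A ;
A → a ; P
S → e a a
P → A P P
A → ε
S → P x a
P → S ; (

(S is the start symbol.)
No. Predict set conflict for S: { '(' }

A grammar is LL(1) if for each non-terminal N with multiple productions, the predict sets of those productions are pairwise disjoint, where PREDICT(N → α) = (FIRST(α) \ {ε}) ∪ (FOLLOW(N) if α ⇒* ε).

Relevant sets:
  FIRST(P) = { '(', 'a', 'e' }
  FIRST(A) = { 'a', ε }
  FIRST(S) = { '(', 'a', 'e' }
  FOLLOW(A) = { $, '(', ';', 'a', 'e' }

For S:
  PREDICT(S → '(' P A) = { '(' }
  PREDICT(S → e a a) = { 'e' }
  PREDICT(S → P x a) = { '(', 'a', 'e' }
For P:
  PREDICT(P → '(' A ';') = { '(' }
  PREDICT(P → A P P) = { '(', 'a', 'e' }
  PREDICT(P → S ';' '(') = { '(', 'a', 'e' }
For A:
  PREDICT(A → a ';' P) = { 'a' }
  PREDICT(A → ε) = { $, '(', ';', 'a', 'e' }

Conflict found: Predict set conflict for S: { '(' }
The grammar is NOT LL(1).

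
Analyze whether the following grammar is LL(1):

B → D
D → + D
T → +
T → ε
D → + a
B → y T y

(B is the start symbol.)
A grammar is LL(1) if for each non-terminal N with multiple productions, the predict sets of those productions are pairwise disjoint, where PREDICT(N → α) = (FIRST(α) \ {ε}) ∪ (FOLLOW(N) if α ⇒* ε).

Relevant sets:
  FIRST(D) = { '+' }
  FOLLOW(T) = { 'y' }

For B:
  PREDICT(B → D) = { '+' }
  PREDICT(B → y T y) = { 'y' }
For D:
  PREDICT(D → '+' D) = { '+' }
  PREDICT(D → '+' a) = { '+' }
For T:
  PREDICT(T → '+') = { '+' }
  PREDICT(T → ε) = { 'y' }

Conflict found: Predict set conflict for D: { '+' }
The grammar is NOT LL(1).

Answer: No. Predict set conflict for D: { '+' }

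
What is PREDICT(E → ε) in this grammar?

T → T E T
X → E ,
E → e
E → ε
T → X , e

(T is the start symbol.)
PREDICT(E → ε) = (FIRST(RHS) \ {ε}) ∪ (FOLLOW(E) if ε ∈ FIRST(RHS), i.e. RHS ⇒* ε)
The right-hand side is ε (FIRST(ε) = { ε }), so the predict set is FOLLOW(E) = { ',', 'e' }
PREDICT(E → ε) = { ',', 'e' }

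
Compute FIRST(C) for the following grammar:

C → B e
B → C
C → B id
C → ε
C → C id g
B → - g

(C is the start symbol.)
FIRST sets of the other non-terminals involved (by the same procedure, iterated to a fixed point):
  FIRST(B) = { '-', 'e', 'id', ε }

From C → B e:
  - B is a non-terminal: add FIRST(B) \ {ε} = { '-', 'e', 'id' }
    B is nullable, so continue to the next symbol
  - e is a terminal: add 'e' and stop
From C → B id:
  - B is a non-terminal: add FIRST(B) \ {ε} = { '-', 'e', 'id' }
    B is nullable, so continue to the next symbol
  - id is a terminal: add 'id' and stop
From C → ε:
  - ε-production, so ε ∈ FIRST(C)
From C → C id g:
  - C is the symbol being defined: contributes nothing new
    C is nullable, so continue to the next symbol
  - id is a terminal: add 'id' and stop

Collecting: FIRST(C) = { '-', 'e', 'id', ε }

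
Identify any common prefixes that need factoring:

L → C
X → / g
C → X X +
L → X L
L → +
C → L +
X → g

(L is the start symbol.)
No, left-factoring is not needed

Left-factoring is needed when two productions for the same non-terminal
share a common prefix on the right-hand side.

Productions for L:
  L → C
  L → X L
  L → +
Productions for X:
  X → / g
  X → g
Productions for C:
  C → X X +
  C → L +

No common prefixes found.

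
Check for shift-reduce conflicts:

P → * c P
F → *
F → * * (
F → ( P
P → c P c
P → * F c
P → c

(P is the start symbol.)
Yes — I3: [P → c .] vs [P → . * F c]; I7: [F → * .] vs [F → * . * (]

A shift-reduce conflict occurs when an LR(0) state has both:
  - a complete (reduce) item [A → α .] (dot at the end), and
  - a shift item [B → β . c γ] (dot before a terminal).

Augment with P' → P and build the canonical LR(0) collection (I0 = CLOSURE({[P' → . P]}), then GOTO on every symbol after a dot until no new states appear). It has 15 states:
  I0: { [P → . * F c], [P → . * c P], [P → . c P c], [P → . c], [P' → . P] }  — shift
  I1: { [F → . ( P], [F → . * * (], [F → . *], [P → * . F c], [P → * . c P] }  — shift
  I2: { [P' → P .] }  — accept
  I3: { [P → . * F c], [P → . * c P], [P → . c P c], [P → . c], [P → c . P c], [P → c .] }  — shift, reduce
  I4: { [P → c P . c] }  — shift
  I5: { [P → c P c .] }  — reduce
  I6: { [F → ( . P], [P → . * F c], [P → . * c P], [P → . c P c], [P → . c] }  — shift
  I7: { [F → * . * (], [F → * .] }  — shift, reduce
  I8: { [P → * F . c] }  — shift
  I9: { [P → * c . P], [P → . * F c], [P → . * c P], [P → . c P c], [P → . c] }  — shift
  I10: { [P → * c P .] }  — reduce
  I11: { [P → * F c .] }  — reduce
  I12: { [F → * * . (] }  — shift
  I13: { [F → * * ( .] }  — reduce
  I14: { [F → ( P .] }  — reduce

I3 contains reduce item [P → c .] and shift items [P → . * F c], [P → . * c P], [P → . c], [P → . c P c] — shift-reduce conflict.
I7 contains reduce item [F → * .] and shift item [F → * . * (] — shift-reduce conflict.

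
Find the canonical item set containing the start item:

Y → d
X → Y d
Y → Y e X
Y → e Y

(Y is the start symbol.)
{ [Y → . Y e X], [Y → . d], [Y → . e Y], [Y' → . Y] }

First, augment the grammar with Y' → Y
I₀ = CLOSURE({ [Y' → . Y] }):
  [Y' → . Y] has the dot before Y: add [Y → . d], [Y → . Y e X], [Y → . e Y]
No further items can be added.

I₀ = { [Y → . Y e X], [Y → . d], [Y → . e Y], [Y' → . Y] }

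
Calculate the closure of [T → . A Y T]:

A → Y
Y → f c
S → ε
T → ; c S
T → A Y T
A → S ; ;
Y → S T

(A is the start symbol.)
{ [A → . S ; ;], [A → . Y], [S → .], [T → . A Y T], [Y → . S T], [Y → . f c] }

To compute CLOSURE, for each item [A → α.Bβ] where B is a non-terminal, add [B → .γ] for all productions B → γ; repeat for the newly added items until nothing changes.

Start with: [T → . A Y T]
  [T → . A Y T] has the dot before A: add [A → . Y], [A → . S ; ;]
  [A → . Y] has the dot before Y: add [Y → . f c], [Y → . S T]
  [A → . S ; ;] has the dot before S: add [S → .]
No further items can be added.

CLOSURE = { [A → . S ; ;], [A → . Y], [S → .], [T → . A Y T], [Y → . S T], [Y → . f c] }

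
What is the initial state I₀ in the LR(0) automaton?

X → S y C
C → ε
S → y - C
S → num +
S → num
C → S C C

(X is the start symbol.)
{ [S → . num +], [S → . num], [S → . y - C], [X → . S y C], [X' → . X] }

First, augment the grammar with X' → X
I₀ = CLOSURE({ [X' → . X] }):
  [X' → . X] has the dot before X: add [X → . S y C]
  [X → . S y C] has the dot before S: add [S → . y - C], [S → . num +], [S → . num]
No further items can be added.

I₀ = { [S → . num +], [S → . num], [S → . y - C], [X → . S y C], [X' → . X] }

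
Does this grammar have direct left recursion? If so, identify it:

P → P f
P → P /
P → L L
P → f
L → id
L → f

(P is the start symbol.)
P → P f: LEFT RECURSIVE (starts with P)
P → P /: LEFT RECURSIVE (starts with P)
P → L L: starts with L
P → f: starts with f
L → id: starts with id
L → f: starts with f

The grammar has direct left recursion on: P.

Answer: Yes, P is left-recursive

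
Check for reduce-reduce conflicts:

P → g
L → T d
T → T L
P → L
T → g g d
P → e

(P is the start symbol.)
Augment with P' → P and build the canonical LR(0) collection (I0 = CLOSURE({[P' → . P]}), then GOTO on every symbol after a dot until no new states appear). It has 11 states:
  I0: { [L → . T d], [P → . L], [P → . e], [P → . g], [P' → . P], [T → . T L], [T → . g g d] }  — shift
  I1: { [P → L .] }  — reduce
  I2: { [P' → P .] }  — accept
  I3: { [L → . T d], [L → T . d], [T → . T L], [T → . g g d], [T → T . L] }  — shift
  I4: { [P → e .] }  — reduce
  I5: { [P → g .], [T → g . g d] }  — shift, reduce
  I6: { [T → g g . d] }  — shift
  I7: { [T → g g d .] }  — reduce
  I8: { [T → T L .] }  — reduce
  I9: { [L → T d .] }  — reduce
  I10: { [T → g . g d] }  — shift

No state contains more than one complete item.

Answer: No reduce-reduce conflicts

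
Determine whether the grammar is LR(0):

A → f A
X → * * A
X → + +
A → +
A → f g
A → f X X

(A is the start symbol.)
A grammar is LR(0) if no state in the canonical LR(0) collection has:
  - both a shift item (dot before a terminal) and a complete item (shift-reduce conflict), or
  - two or more complete items (reduce-reduce conflict; the accept item [A' → A .] counts as a complete item here).

Augment with A' → A and build the canonical LR(0) collection (I0 = CLOSURE({[A' → . A]}), then GOTO on every symbol after a dot until no new states appear). It has 14 states:
  I0: { [A → . +], [A → . f A], [A → . f X X], [A → . f g], [A' → . A] }  — shift
  I1: { [A → + .] }  — reduce
  I2: { [A' → A .] }  — accept
  I3: { [A → . +], [A → . f A], [A → . f X X], [A → . f g], [A → f . A], [A → f . X X], [A → f . g], [X → . * * A], [X → . + +] }  — shift
  I4: { [X → * . * A] }  — shift
  I5: { [A → + .], [X → + . +] }  — shift, reduce
  I6: { [A → f A .] }  — reduce
  I7: { [A → f X . X], [X → . * * A], [X → . + +] }  — shift
  I8: { [A → f g .] }  — reduce
  I9: { [X → + . +] }  — shift
  I10: { [A → f X X .] }  — reduce
  I11: { [X → + + .] }  — reduce
  I12: { [A → . +], [A → . f A], [A → . f X X], [A → . f g], [X → * * . A] }  — shift
  I13: { [X → * * A .] }  — reduce

Conflict in state I5:
  Shift-reduce conflict between [A → + .] and [X → + . +]
So the grammar is NOT LR(0).

Answer: No. Shift-reduce conflict between [A → + .] and [X → + . +]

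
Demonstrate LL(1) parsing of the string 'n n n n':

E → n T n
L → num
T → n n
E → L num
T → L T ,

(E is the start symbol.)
Stack is shown with the top on the left.

Stack    Input      Action
--------------------------
E $      n n n n $  output E → n T n
n T n $  n n n n $  match 'n'
T n $    n n n $    output T → n n
n n n $  n n n $    match 'n'
n n $    n n $      match 'n'
n $      n $        match 'n'
$        $          accept

The string is accepted.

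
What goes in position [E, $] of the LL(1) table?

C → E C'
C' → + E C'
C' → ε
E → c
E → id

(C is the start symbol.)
Empty (error entry)

To find M[E, $], we find productions for E where $ is in the predict set (PREDICT(N → α) = (FIRST(α) \ {ε}) ∪ (FOLLOW(N) if α ⇒* ε)).

E → c: PREDICT = { 'c' }
E → id: PREDICT = { 'id' }

M[E, $] is empty (no production applies)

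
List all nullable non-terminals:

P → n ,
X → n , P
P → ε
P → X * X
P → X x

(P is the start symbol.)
A non-terminal is nullable if it can derive ε (the empty string): either it has an ε-production, or it has a production whose right-hand side consists entirely of nullable non-terminals.

ε-productions: P → ε
So P is immediately nullable.
No further non-terminal can be added: every production for the remaining non-terminals contains a terminal or a non-nullable non-terminal.
Nullable = { 'P' }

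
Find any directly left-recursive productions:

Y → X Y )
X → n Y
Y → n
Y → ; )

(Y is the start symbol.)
No direct left recursion

Direct left recursion occurs when N → N α for some non-terminal N (the right-hand side begins with the left-hand side itself).

Y → X Y ): starts with X
X → n Y: starts with n
Y → n: starts with n
Y → ; ): starts with ';'

No direct left recursion found.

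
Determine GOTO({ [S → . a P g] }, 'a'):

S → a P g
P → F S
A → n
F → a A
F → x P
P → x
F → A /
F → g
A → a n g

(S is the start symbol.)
GOTO(I, 'a') = CLOSURE({ [A → αX.β] : [A → α.Xβ] ∈ I, X = 'a' })

Items with dot before 'a', with the dot advanced:
  [S → . a P g] → [S → a . P g]
Closure of the advanced items:
  [S → a . P g] has the dot before P: add [P → . F S], [P → . x]
  [P → . F S] has the dot before F: add [F → . a A], [F → . x P], [F → . A /], [F → . g]
  [F → . A /] has the dot before A: add [A → . n], [A → . a n g]

GOTO = { [A → . a n g], [A → . n], [F → . A /], [F → . a A], [F → . g], [F → . x P], [P → . F S], [P → . x], [S → a . P g] }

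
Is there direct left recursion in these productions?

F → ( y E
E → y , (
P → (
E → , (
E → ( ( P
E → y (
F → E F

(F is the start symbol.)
F → ( y E: starts with '('
E → y , (: starts with y
P → (: starts with '('
E → , (: starts with ','
E → ( ( P: starts with '('
E → y (: starts with y
F → E F: starts with E

No direct left recursion found.

Answer: No direct left recursion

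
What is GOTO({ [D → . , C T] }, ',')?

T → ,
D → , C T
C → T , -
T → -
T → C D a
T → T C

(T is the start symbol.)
GOTO(I, ',') = CLOSURE({ [A → αX.β] : [A → α.Xβ] ∈ I, X = ',' })

Items with dot before ',', with the dot advanced:
  [D → . , C T] → [D → , . C T]
Closure of the advanced items:
  [D → , . C T] has the dot before C: add [C → . T , -]
  [C → . T , -] has the dot before T: add [T → . ,], [T → . -], [T → . C D a], [T → . T C]

GOTO = { [C → . T , -], [D → , . C T], [T → . ,], [T → . -], [T → . C D a], [T → . T C] }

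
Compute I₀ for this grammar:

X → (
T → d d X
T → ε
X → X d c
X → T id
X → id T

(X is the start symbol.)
{ [T → . d d X], [T → .], [X → . (], [X → . T id], [X → . X d c], [X → . id T], [X' → . X] }

First, augment the grammar with X' → X
I₀ = CLOSURE({ [X' → . X] }):
  [X' → . X] has the dot before X: add [X → . (], [X → . X d c], [X → . T id], [X → . id T]
  [X → . T id] has the dot before T: add [T → . d d X], [T → .]
No further items can be added.

I₀ = { [T → . d d X], [T → .], [X → . (], [X → . T id], [X → . X d c], [X → . id T], [X' → . X] }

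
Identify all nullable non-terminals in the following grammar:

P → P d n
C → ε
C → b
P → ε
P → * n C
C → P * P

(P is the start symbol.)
A non-terminal is nullable if it can derive ε (the empty string): either it has an ε-production, or it has a production whose right-hand side consists entirely of nullable non-terminals.

ε-productions: C → ε, P → ε
So C, P are immediately nullable.
Every non-terminal is now nullable.
Nullable = { 'C', 'P' }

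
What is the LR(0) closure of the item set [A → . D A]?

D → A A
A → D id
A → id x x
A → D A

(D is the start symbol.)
{ [A → . D A], [A → . D id], [A → . id x x], [D → . A A] }

To compute CLOSURE, for each item [A → α.Bβ] where B is a non-terminal, add [B → .γ] for all productions B → γ; repeat for the newly added items until nothing changes.

Start with: [A → . D A]
  [A → . D A] has the dot before D: add [D → . A A]
  [D → . A A] has the dot before A: add [A → . D id], [A → . id x x]
No further items can be added.

CLOSURE = { [A → . D A], [A → . D id], [A → . id x x], [D → . A A] }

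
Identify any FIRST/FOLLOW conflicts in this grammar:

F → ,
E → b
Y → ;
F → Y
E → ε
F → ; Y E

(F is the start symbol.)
A FIRST/FOLLOW conflict occurs when a non-terminal N has a nullable alternative N → β (β ⇒* ε) and another alternative N → α with FIRST(α) ∩ FOLLOW(N) ≠ ∅: on such a lookahead the parser cannot decide between expanding α and letting N vanish via β.

Nullable non-terminals: E.

E: nullable alternative(s) E → ε; FOLLOW(E) = { $ }
  E → b: FIRST \ {ε} = { 'b' } — disjoint from FOLLOW(E)
  E → ε: FIRST \ {ε} = { } — this is the only nullable alternative, skip

F, Y have no nullable alternative, so no FIRST/FOLLOW check is needed there.

No FIRST/FOLLOW conflicts found.

Answer: No FIRST/FOLLOW conflicts.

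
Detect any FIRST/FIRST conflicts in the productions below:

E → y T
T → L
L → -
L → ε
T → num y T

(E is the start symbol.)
A FIRST/FIRST conflict occurs when two productions N → α and N → β for the same non-terminal have FIRST(α) ∩ FIRST(β) ≠ ∅ (with ε ∈ FIRST of a nullable right-hand side, so two nullable alternatives also conflict).

FIRST sets of the non-terminals at (or reachable through a nullable prefix from) the front of some alternative:
  FIRST(L) = { '-', ε }

Productions for T:
  T → L: FIRST = { '-', ε }
  T → num y T: FIRST = { 'num' }
Productions for L:
  L → -: FIRST = { '-' }
  L → ε: FIRST = { ε }
E has only one production, so no FIRST/FIRST conflict is possible there.

All alternatives of each non-terminal have pairwise disjoint FIRST sets.

Answer: No FIRST/FIRST conflicts.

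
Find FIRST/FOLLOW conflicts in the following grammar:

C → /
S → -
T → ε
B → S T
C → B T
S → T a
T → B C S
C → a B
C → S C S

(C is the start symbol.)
Nullable non-terminals: T.
FIRST sets used below: FIRST(B) = { '-', 'a' }

T: nullable alternative(s) T → ε; FOLLOW(T) = { $, '-', '/', 'a' }
  T → ε: FIRST \ {ε} = { } — this is the only nullable alternative, skip
  T → B C S: FIRST \ {ε} = { '-', 'a' } — overlaps FOLLOW(T) on { '-', 'a' }: CONFLICT

B, C, S have no nullable alternative, so no FIRST/FOLLOW check is needed there.

So the grammar has 1 FIRST/FOLLOW conflict (marked CONFLICT above).

Answer: Yes. T → B C S with FOLLOW(T) on { '-', 'a' }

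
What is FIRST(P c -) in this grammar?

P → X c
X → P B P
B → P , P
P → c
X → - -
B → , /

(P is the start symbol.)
FIRST sets of the non-terminals involved (from the grammar, by fixed-point iteration):
  FIRST(P) = { '-', 'c' }

To compute FIRST(P c -), process the symbols left to right:
Symbol P is a non-terminal. Add FIRST(P) \ {ε} = { '-', 'c' }
P is not nullable (ε ∉ FIRST(P)), so stop here.
FIRST(P c -) = { '-', 'c' }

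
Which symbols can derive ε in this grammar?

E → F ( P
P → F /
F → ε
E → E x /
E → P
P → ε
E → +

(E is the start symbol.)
{ 'E', 'F', 'P' }

ε-productions: F → ε, P → ε
So F, P are immediately nullable.
E → P: every symbol on the right is nullable, so E is nullable too.
Every non-terminal is now nullable.
Nullable = { 'E', 'F', 'P' }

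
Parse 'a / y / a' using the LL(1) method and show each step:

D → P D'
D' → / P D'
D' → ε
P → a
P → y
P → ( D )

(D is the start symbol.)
LL(1) parsing maintains a stack (initially the start symbol over $) and the input. At each step: if the stack top is a terminal, match it against the current input token; if it is a non-terminal N, replace it with the RHS of M[N, lookahead] (the unique production whose predict set contains the lookahead).

Stack is shown with the top on the left.

Stack     Input        Action
-----------------------------
D $       a / y / a $  output D → P D'
P D' $    a / y / a $  output P → a
a D' $    a / y / a $  match 'a'
D' $      / y / a $    output D' → / P D'
/ P D' $  / y / a $    match '/'
P D' $    y / a $      output P → y
y D' $    y / a $      match 'y'
D' $      / a $        output D' → / P D'
/ P D' $  / a $        match '/'
P D' $    a $          output P → a
a D' $    a $          match 'a'
D' $      $            output D' → ε
$         $            accept

The string is accepted.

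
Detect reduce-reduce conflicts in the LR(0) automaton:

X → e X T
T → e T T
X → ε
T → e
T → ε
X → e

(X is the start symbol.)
Augment with X' → X and build the canonical LR(0) collection (I0 = CLOSURE({[X' → . X]}), then GOTO on every symbol after a dot until no new states appear). It has 8 states:
  I0: { [X → . e X T], [X → . e], [X → .], [X' → . X] }  — shift, reduce
  I1: { [X' → X .] }  — accept
  I2: { [X → . e X T], [X → . e], [X → .], [X → e . X T], [X → e .] }  — shift, 2 reduces
  I3: { [T → . e T T], [T → . e], [T → .], [X → e X . T] }  — shift, reduce
  I4: { [X → e X T .] }  — reduce
  I5: { [T → . e T T], [T → . e], [T → .], [T → e . T T], [T → e .] }  — shift, 2 reduces
  I6: { [T → . e T T], [T → . e], [T → .], [T → e T . T] }  — shift, reduce
  I7: { [T → e T T .] }  — reduce

I2 contains complete items [X → .], [X → e .] — reduce-reduce conflict.
I5 contains complete items [T → .], [T → e .] — reduce-reduce conflict.

Answer: Yes — I2: [X → .] vs [X → e .]; I5: [T → .] vs [T → e .]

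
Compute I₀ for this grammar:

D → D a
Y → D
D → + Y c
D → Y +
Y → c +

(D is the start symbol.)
First, augment the grammar with D' → D
I₀ = CLOSURE({ [D' → . D] }):
  [D' → . D] has the dot before D: add [D → . D a], [D → . + Y c], [D → . Y +]
  [D → . Y +] has the dot before Y: add [Y → . D], [Y → . c +]
No further items can be added.

I₀ = { [D → . + Y c], [D → . D a], [D → . Y +], [D' → . D], [Y → . D], [Y → . c +] }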